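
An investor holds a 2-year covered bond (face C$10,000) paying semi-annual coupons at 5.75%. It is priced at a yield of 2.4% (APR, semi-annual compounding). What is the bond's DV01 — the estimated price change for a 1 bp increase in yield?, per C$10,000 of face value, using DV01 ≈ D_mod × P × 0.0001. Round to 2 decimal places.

Periodic yield y = 0.012.
  t   CF        PV=CF/(1+0.012)^t    t·PV
  1       287.50       284.0909       284.0909
  2       287.50       280.7222       561.4445
  3       287.50       277.3935       832.1806
  4    10,287.50     9,808.1658    39,232.6632
  Σ                 10,650.3725    40,910.3791
P = 10,650.3725; D_Mac = 3.84122 half-year periods = 1.92061 yrs; D_mod = 1.89783 yrs.
DV01 ≈ 1.89783 × 10,650.3725 × 0.0001 = 2.021264.

C$2.02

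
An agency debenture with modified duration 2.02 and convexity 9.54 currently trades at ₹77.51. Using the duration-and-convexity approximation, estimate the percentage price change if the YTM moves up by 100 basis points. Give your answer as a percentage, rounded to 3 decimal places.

Duration effect: -D_mod·Δy = -2.02 × (+0.01) = -0.020200
Convexity effect: ½·C·(Δy)² = 0.5 × 9.54 × (0.01)² = +0.0004770
ΔP/P ≈ -0.020200 + 0.0004770 = -0.019723
= -1.9723%.

-1.972%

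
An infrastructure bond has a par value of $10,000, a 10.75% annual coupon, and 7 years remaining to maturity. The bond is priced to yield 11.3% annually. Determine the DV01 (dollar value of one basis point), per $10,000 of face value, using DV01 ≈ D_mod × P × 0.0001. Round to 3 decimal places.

$4.584

Periodic yield y = 0.113.
  t   CF        PV=CF/(1+0.113)^t    t·PV
  1     1,075.00       965.8580       965.8580
  2     1,075.00       867.7970     1,735.5940
  3     1,075.00       779.6918     2,339.0754
  4     1,075.00       700.5317     2,802.1269
  5     1,075.00       629.4086     3,147.0428
  6     1,075.00       565.5063     3,393.0380
  7    11,075.00     5,234.5287    36,641.7008
  Σ                  9,743.3221    51,024.4360
P = 9,743.3221; D_Mac = 5.23686 yrs; D_mod = 4.70518 yrs.
DV01 ≈ 4.70518 × 9,743.3221 × 0.0001 = 4.584406.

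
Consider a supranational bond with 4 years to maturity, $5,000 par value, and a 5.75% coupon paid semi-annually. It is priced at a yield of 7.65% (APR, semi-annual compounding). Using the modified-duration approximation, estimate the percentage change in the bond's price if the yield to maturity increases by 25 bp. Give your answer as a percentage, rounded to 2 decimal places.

-0.87%

Periodic yield y = 0.03825. Modified duration first:
  t   CF        PV=CF/(1+0.03825)^t    t·PV
  1       143.75       138.4541       138.4541
  2       143.75       133.3534       266.7067
  3       143.75       128.4405       385.3215
  4       143.75       123.7087       494.8346
  5       143.75       119.1511       595.7556
  6       143.75       114.7615       688.5690
  7       143.75       110.5336       773.7351
  8     5,143.75     3,809.4680    30,475.7443
  Σ                  4,677.8709    33,819.1211
P = 4,677.8709; D_Mac = 7.22960 half-year periods = 3.61480 yrs; D_mod = 3.61480/(1+0.03825) = 3.48163 yrs.
ΔP/P ≈ -D_mod · Δy = -3.48163 × (+0.0025) = -0.008704 = -0.8704%.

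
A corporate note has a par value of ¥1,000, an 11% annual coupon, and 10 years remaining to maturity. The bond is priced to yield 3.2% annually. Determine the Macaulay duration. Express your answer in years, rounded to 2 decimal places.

7.33 years

Periodic yield y = 0.032. Discount each cash flow and weight by its year:
  t   CF        PV=CF/(1+0.032)^t    t·PV
  1       110.00       106.5891       106.5891
  2       110.00       103.2841       206.5681
  3       110.00       100.0815       300.2444
  4       110.00        96.9782       387.9126
  5       110.00        93.9711       469.8554
  6       110.00        91.0572       546.3435
  7       110.00        88.2338       617.6363
  8       110.00        85.4978       683.9827
  9       110.00        82.8467       745.6206
  10    1,110.00       810.0764     8,100.7645
  Σ                  1,658.6159    12,165.5172
Price P = Σ PV = 1,658.6159.
Macaulay duration = Σ(t·PV) / P = 12,165.5172 / 1,658.6159 = 7.33474 years.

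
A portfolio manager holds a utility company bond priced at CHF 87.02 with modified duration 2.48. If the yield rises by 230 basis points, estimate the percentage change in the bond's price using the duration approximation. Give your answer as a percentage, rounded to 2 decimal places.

Duration approximation: ΔP/P ≈ -D_mod · Δy = -2.48 × (+0.023) = -0.057040.
As a percentage: -5.7040%.

-5.70%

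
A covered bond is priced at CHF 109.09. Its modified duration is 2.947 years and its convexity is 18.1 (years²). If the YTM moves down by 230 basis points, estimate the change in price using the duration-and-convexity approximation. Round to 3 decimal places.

+CHF 7.916

Duration effect: -D_mod·Δy = -2.947 × (-0.023) = +0.067781
Convexity effect: ½·C·(Δy)² = 0.5 × 18.1 × (-0.023)² = +0.00478745
ΔP/P ≈ +0.067781 + 0.00478745 = +0.07256845
ΔP ≈ 109.09 × (+0.07256845) = +7.9164922105.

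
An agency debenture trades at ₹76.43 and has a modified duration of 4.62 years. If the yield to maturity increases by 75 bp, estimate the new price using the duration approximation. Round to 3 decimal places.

₹73.782

Duration approximation: ΔP/P ≈ -D_mod · Δy = -4.62 × (+0.0075) = -0.034650.
New price ≈ 76.43 × (1 - 0.034650) = 73.7817005.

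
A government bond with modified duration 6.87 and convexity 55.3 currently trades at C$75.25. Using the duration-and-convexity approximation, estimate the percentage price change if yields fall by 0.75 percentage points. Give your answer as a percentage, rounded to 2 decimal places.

+5.31%

Duration effect: -D_mod·Δy = -6.87 × (-0.0075) = +0.051525
Convexity effect: ½·C·(Δy)² = 0.5 × 55.3 × (-0.0075)² = +0.0015553125
ΔP/P ≈ +0.051525 + 0.0015553125 = +0.0530803125
= +5.30803125%.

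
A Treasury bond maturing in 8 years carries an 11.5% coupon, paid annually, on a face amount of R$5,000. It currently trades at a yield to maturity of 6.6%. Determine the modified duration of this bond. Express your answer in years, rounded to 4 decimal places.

Periodic yield y = 0.066. First find Macaulay duration:
  t   CF        PV=CF/(1+0.066)^t    t·PV
  1       575.00       539.3996       539.3996
  2       575.00       506.0034     1,012.0068
  3       575.00       474.6749     1,424.0246
  4       575.00       445.2860     1,781.1439
  5       575.00       417.7167     2,088.5834
  6       575.00       391.8543     2,351.1258
  7       575.00       367.5932     2,573.1521
  8     5,575.00     3,343.3915    26,747.1320
  Σ                  6,485.9195    38,516.5682
P = 6,485.9195; Macaulay duration = 38,516.5682 / 6,485.9195 = 5.93849 years.
Modified duration = D_Mac / (1 + y) = 5.93849 / 1.066 = 5.57082 years.

5.5708 years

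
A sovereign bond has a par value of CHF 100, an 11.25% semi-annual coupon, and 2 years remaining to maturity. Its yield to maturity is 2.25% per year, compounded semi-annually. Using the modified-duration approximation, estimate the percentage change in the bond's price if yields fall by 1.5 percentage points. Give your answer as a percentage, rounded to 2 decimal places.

+2.76%

Periodic yield y = 0.01125. Modified duration first:
  t   CF        PV=CF/(1+0.01125)^t    t·PV
  1        5.625         5.5624         5.5624
  2        5.625         5.5005        11.0011
  3        5.625         5.4393        16.3180
  4      105.625       101.0026       404.0104
  Σ                    117.5049       436.8920
P = 117.5049; D_Mac = 3.71807 half-year periods = 1.85904 yrs; D_mod = 1.85904/(1+0.01125) = 1.83836 yrs.
ΔP/P ≈ -D_mod · Δy = -1.83836 × (-0.015) = +0.027575 = +2.7575%.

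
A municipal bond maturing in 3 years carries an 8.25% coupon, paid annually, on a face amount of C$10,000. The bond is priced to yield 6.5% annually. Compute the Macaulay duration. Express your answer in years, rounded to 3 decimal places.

Periodic yield y = 0.065. Discount each cash flow and weight by its year:
  t   CF        PV=CF/(1+0.065)^t    t·PV
  1       825.00       774.6479       774.6479
  2       825.00       727.3689     1,454.7378
  3    10,825.00     8,961.4664    26,884.3993
  Σ                 10,463.4832    29,113.7850
Price P = Σ PV = 10,463.4832.
Macaulay duration = Σ(t·PV) / P = 29,113.7850 / 10,463.4832 = 2.78242 years.

2.782 years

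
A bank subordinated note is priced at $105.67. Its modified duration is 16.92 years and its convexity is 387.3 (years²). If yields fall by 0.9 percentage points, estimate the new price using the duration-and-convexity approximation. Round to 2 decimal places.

$123.42

Duration effect: -D_mod·Δy = -16.92 × (-0.009) = +0.152280
Convexity effect: ½·C·(Δy)² = 0.5 × 387.3 × (-0.009)² = +0.01568565
ΔP/P ≈ +0.152280 + 0.01568565 = +0.16796565
New price ≈ 105.67 × (1 + 0.16796565) = 123.4189302355.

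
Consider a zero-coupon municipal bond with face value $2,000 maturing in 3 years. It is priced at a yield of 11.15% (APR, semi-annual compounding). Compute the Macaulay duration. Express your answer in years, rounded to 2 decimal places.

A zero-coupon bond has a single cash flow at maturity, so its Macaulay duration equals its maturity: 3 years.
(Equivalently: 6 semi-annual periods ÷ 2 = 3 years.)

3.00 years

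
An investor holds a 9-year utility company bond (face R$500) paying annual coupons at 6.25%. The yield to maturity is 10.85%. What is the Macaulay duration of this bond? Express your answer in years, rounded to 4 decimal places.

Periodic yield y = 0.1085. Discount each cash flow and weight by its year:
  t   CF        PV=CF/(1+0.1085)^t    t·PV
  1        31.25        28.1912        28.1912
  2        31.25        25.4319        50.8638
  3        31.25        22.9426        68.8278
  4        31.25        20.6970        82.7880
  5        31.25        18.6712        93.3559
  6        31.25        16.8436       101.0618
  7        31.25        15.1950       106.3649
  8        31.25        13.7077       109.6616
  9       531.25       210.2218     1,891.9958
  Σ                    371.9020     2,533.1108
Price P = Σ PV = 371.9020.
Macaulay duration = Σ(t·PV) / P = 2,533.1108 / 371.9020 = 6.81123 years.

6.8112 years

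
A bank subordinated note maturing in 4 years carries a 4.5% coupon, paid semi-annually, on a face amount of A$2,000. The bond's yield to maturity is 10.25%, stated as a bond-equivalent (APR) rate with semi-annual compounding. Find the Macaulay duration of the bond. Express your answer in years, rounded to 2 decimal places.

3.67 years

Periodic yield y = 0.05125. Discount each cash flow and weight by its period:
  t   CF        PV=CF/(1+0.05125)^t    t·PV
  1        45.00        42.8062        42.8062
  2        45.00        40.7193        81.4386
  3        45.00        38.7342       116.2026
  4        45.00        36.8458       147.3834
  5        45.00        35.0496       175.2478
  6        45.00        33.3408       200.0450
  7        45.00        31.7154       222.0079
  8     2,045.00     1,371.0246    10,968.1967
  Σ                  1,630.2359    11,953.3281
Price P = Σ PV = 1,630.2359.
Macaulay duration = Σ(t·PV) / P = 11,953.3281 / 1,630.2359 = 7.33227 half-year periods.
In years: 7.33227 / 2 = 3.66613 years.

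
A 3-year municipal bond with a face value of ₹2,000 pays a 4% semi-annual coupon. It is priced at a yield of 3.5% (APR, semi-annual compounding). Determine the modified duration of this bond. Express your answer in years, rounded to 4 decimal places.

2.8088 years

Periodic yield y = 0.0175. First find Macaulay duration:
  t   CF        PV=CF/(1+0.0175)^t    t·PV
  1        40.00        39.3120        39.3120
  2        40.00        38.6359        77.2718
  3        40.00        37.9714       113.9142
  4        40.00        37.3183       149.2734
  5        40.00        36.6765       183.3825
  6     2,040.00     1,838.3308    11,029.9847
  Σ                  2,028.2450    11,593.1387
P = 2,028.2450; Macaulay duration = 11,593.1387 / 2,028.2450 = 5.71585 half-year periods = 2.85792 years.
Modified duration = D_Mac / (1 + y) = 2.85792 / 1.0175 = 2.80877 years.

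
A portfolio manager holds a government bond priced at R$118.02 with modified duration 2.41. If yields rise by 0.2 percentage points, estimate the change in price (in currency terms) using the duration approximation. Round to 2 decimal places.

Duration approximation: ΔP/P ≈ -D_mod · Δy = -2.41 × (+0.002) = -0.004820.
ΔP ≈ 118.02 × (-0.004820) = -0.5688564.

-R$0.57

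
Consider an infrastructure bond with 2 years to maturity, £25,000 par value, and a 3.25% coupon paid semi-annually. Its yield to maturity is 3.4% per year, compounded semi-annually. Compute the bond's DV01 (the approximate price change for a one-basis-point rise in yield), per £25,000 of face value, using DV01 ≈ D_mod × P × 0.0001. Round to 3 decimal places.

Periodic yield y = 0.017.
  t   CF        PV=CF/(1+0.017)^t    t·PV
  1       406.25       399.4592       399.4592
  2       406.25       392.7819       785.5638
  3       406.25       386.2162     1,158.6487
  4    25,406.25    23,749.6249    94,998.4998
  Σ                 24,928.0823    97,342.1714
P = 24,928.0823; D_Mac = 3.90492 half-year periods = 1.95246 yrs; D_mod = 1.91982 yrs.
DV01 ≈ 1.91982 × 24,928.0823 × 0.0001 = 4.785751.

£4.786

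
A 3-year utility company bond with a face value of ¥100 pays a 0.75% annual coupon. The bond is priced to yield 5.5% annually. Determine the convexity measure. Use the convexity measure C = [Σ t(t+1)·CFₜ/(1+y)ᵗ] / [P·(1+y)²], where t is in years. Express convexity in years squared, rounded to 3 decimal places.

10.667

With y = 0.055:
  t   CF        PV=CF/(1+0.055)^t    t·PV        t(t+1)·PV
  1         0.75         0.7109         0.7109           1.4218
  2         0.75         0.6738         1.3477           4.0430
  3       100.75        85.8001       257.4002       1,029.6009
  Σ                     87.1848       259.4588       1,035.0658
P = 87.1848.
Convexity = Σ t(t+1)·PV / [P·(1+y)²] = 1,035.0658 / (87.1848 × 1.113025) = 10.66651.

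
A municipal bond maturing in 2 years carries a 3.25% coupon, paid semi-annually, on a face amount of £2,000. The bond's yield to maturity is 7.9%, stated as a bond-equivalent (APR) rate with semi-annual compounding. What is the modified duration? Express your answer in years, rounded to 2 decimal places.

1.88 years

Periodic yield y = 0.0395. First find Macaulay duration:
  t   CF        PV=CF/(1+0.0395)^t    t·PV
  1        32.50        31.2650        31.2650
  2        32.50        30.0770        60.1540
  3        32.50        28.9341        86.8023
  4     2,032.50     1,740.7347     6,962.9387
  Σ                  1,831.0108     7,141.1600
P = 1,831.0108; Macaulay duration = 7,141.1600 / 1,831.0108 = 3.90012 half-year periods = 1.95006 years.
Modified duration = D_Mac / (1 + y) = 1.95006 / 1.0395 = 1.87596 years.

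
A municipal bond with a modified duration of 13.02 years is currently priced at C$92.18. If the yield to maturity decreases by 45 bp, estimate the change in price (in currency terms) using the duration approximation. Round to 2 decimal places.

+C$5.40

Duration approximation: ΔP/P ≈ -D_mod · Δy = -13.02 × (-0.0045) = +0.058590.
ΔP ≈ 92.18 × (+0.058590) = +5.4008262.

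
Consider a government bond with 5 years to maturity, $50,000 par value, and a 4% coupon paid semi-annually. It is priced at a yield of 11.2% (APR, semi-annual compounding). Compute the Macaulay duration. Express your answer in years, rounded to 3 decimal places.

Periodic yield y = 0.056. Discount each cash flow and weight by its period:
  t   CF        PV=CF/(1+0.056)^t    t·PV
  1     1,000.00       946.9697       946.9697
  2     1,000.00       896.7516     1,793.5032
  3     1,000.00       849.1966     2,547.5898
  4     1,000.00       804.1634     3,216.6538
  5     1,000.00       761.5184     3,807.5921
  6     1,000.00       721.1349     4,326.8092
  7     1,000.00       682.8929     4,780.2500
  8     1,000.00       646.6788     5,173.4308
  9     1,000.00       612.3853     5,511.4674
  10   51,000.00    29,575.4250   295,754.2500
  Σ                 36,497.1166   327,858.5159
Price P = Σ PV = 36,497.1166.
Macaulay duration = Σ(t·PV) / P = 327,858.5159 / 36,497.1166 = 8.98313 half-year periods.
In years: 8.98313 / 2 = 4.49157 years.

4.492 years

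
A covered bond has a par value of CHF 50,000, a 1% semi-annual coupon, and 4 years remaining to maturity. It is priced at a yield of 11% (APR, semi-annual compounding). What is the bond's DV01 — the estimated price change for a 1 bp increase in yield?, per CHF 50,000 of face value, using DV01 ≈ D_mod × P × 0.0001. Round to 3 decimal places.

CHF 12.669

Periodic yield y = 0.055.
  t   CF        PV=CF/(1+0.055)^t    t·PV
  1       250.00       236.9668       236.9668
  2       250.00       224.6131       449.2262
  3       250.00       212.9034       638.7102
  4       250.00       201.8042       807.2167
  5       250.00       191.2836       956.4179
  6       250.00       181.3115     1,087.8687
  7       250.00       171.8592     1,203.0144
  8    50,250.00    32,742.8433   261,942.7460
  Σ                 34,163.5850   267,322.1671
P = 34,163.5850; D_Mac = 7.82477 half-year periods = 3.91238 yrs; D_mod = 3.70842 yrs.
DV01 ≈ 3.70842 × 34,163.5850 × 0.0001 = 12.669297.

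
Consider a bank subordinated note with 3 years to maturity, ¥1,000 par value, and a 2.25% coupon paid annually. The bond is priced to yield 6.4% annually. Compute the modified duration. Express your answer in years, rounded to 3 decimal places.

2.754 years

Periodic yield y = 0.064. First find Macaulay duration:
  t   CF        PV=CF/(1+0.064)^t    t·PV
  1        22.50        21.1466        21.1466
  2        22.50        19.8746        39.7493
  3     1,022.50       848.8646     2,546.5939
  Σ                    889.8859     2,607.4898
P = 889.8859; Macaulay duration = 2,607.4898 / 889.8859 = 2.93014 years.
Modified duration = D_Mac / (1 + y) = 2.93014 / 1.064 = 2.75389 years.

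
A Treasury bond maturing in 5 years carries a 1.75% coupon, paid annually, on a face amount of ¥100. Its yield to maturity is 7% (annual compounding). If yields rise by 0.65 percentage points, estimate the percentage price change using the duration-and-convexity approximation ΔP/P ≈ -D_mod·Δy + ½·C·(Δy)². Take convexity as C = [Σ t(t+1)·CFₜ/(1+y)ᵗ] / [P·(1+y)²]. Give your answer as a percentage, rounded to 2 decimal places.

-2.87%

With y = 0.07:
  t   CF        PV=CF/(1+0.07)^t    t·PV        t(t+1)·PV
  1         1.75         1.6355         1.6355           3.2710
  2         1.75         1.5285         3.0570           9.1711
  3         1.75         1.4285         4.2856          17.1423
  4         1.75         1.3351         5.3403          26.7013
  5       101.75        72.5463       362.7317       2,176.3903
  Σ                     78.4740       377.0501       2,232.6760
P = 78.4740; D_Mac = 4.80478 yrs; D_mod = 4.49045 yrs; C = 24.85035.
Duration effect: -4.49045 × (+0.0065) = -0.029188
Convexity effect: 0.5 × 24.85035 × (0.0065)² = +0.0005250
ΔP/P ≈ -0.029188 + 0.0005250 = -0.028663 = -2.8663%.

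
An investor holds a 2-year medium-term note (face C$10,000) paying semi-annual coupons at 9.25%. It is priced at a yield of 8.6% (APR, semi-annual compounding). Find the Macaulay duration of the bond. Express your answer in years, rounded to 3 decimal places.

Periodic yield y = 0.043. Discount each cash flow and weight by its period:
  t   CF        PV=CF/(1+0.043)^t    t·PV
  1       462.50       443.4324       443.4324
  2       462.50       425.1509       850.3018
  3       462.50       407.6231     1,222.8694
  4    10,462.50     8,840.9358    35,363.7432
  Σ                 10,117.1423    37,880.3468
Price P = Σ PV = 10,117.1423.
Macaulay duration = Σ(t·PV) / P = 37,880.3468 / 10,117.1423 = 3.74417 half-year periods.
In years: 3.74417 / 2 = 1.87209 years.

1.872 years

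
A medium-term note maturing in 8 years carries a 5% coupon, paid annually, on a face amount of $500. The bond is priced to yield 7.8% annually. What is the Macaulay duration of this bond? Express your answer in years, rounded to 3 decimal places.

Periodic yield y = 0.078. Discount each cash flow and weight by its year:
  t   CF        PV=CF/(1+0.078)^t    t·PV
  1        25.00        23.1911        23.1911
  2        25.00        21.5131        43.0261
  3        25.00        19.9565        59.8694
  4        25.00        18.5125        74.0500
  5        25.00        17.1730        85.8650
  6        25.00        15.9304        95.5826
  7        25.00        14.7778       103.4443
  8       525.00       287.8785     2,303.0279
  Σ                    418.9328     2,788.0565
Price P = Σ PV = 418.9328.
Macaulay duration = Σ(t·PV) / P = 2,788.0565 / 418.9328 = 6.65514 years.

6.655 years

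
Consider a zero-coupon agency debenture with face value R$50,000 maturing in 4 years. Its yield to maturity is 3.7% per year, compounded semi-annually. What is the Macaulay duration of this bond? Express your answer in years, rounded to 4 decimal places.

4.0000 years

A zero-coupon bond has a single cash flow at maturity, so its Macaulay duration equals its maturity: 4 years.
(Equivalently: 8 semi-annual periods ÷ 2 = 4 years.)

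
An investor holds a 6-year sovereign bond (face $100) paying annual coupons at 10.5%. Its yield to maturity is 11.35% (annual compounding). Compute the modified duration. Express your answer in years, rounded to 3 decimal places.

Periodic yield y = 0.1135. First find Macaulay duration:
  t   CF        PV=CF/(1+0.1135)^t    t·PV
  1        10.50         9.4297         9.4297
  2        10.50         8.4685        16.9371
  3        10.50         7.6053        22.8160
  4        10.50         6.8301        27.3205
  5        10.50         6.1339        30.6696
  6       110.50        57.9724       347.8341
  Σ                     96.4400       455.0071
P = 96.4400; Macaulay duration = 455.0071 / 96.4400 = 4.71803 years.
Modified duration = D_Mac / (1 + y) = 4.71803 / 1.1135 = 4.23712 years.

4.237 years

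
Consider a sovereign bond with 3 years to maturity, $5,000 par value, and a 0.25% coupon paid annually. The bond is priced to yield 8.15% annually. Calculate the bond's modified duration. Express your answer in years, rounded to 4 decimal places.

2.7661 years

Periodic yield y = 0.0815. First find Macaulay duration:
  t   CF        PV=CF/(1+0.0815)^t    t·PV
  1        12.50        11.5580        11.5580
  2        12.50        10.6870        21.3741
  3     5,012.50     3,962.5505    11,887.6516
  Σ                  3,984.7956    11,920.5837
P = 3,984.7956; Macaulay duration = 11,920.5837 / 3,984.7956 = 2.99152 years.
Modified duration = D_Mac / (1 + y) = 2.99152 / 1.0815 = 2.76608 years.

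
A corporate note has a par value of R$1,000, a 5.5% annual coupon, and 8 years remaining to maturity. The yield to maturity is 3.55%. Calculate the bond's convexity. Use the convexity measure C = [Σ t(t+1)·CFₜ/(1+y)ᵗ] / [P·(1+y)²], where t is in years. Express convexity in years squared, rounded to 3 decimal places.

With y = 0.0355:
  t   CF        PV=CF/(1+0.0355)^t    t·PV        t(t+1)·PV
  1        55.00        53.1144        53.1144         106.2289
  2        55.00        51.2935       102.5870         307.7611
  3        55.00        49.5350       148.6051         594.4203
  4        55.00        47.8368       191.3473         956.7363
  5        55.00        46.1968       230.9841       1,385.9049
  6        55.00        44.6131       267.6784       1,873.7488
  7        55.00        43.0836       301.5852       2,412.6815
  8     1,055.00       798.0896     6,384.7165      57,462.4489
  Σ                  1,133.7629     7,680.6181      65,099.9306
P = 1,133.7629.
Convexity = Σ t(t+1)·PV / [P·(1+y)²] = 65,099.9306 / (1,133.7629 × 1.072260) = 53.54983.

53.550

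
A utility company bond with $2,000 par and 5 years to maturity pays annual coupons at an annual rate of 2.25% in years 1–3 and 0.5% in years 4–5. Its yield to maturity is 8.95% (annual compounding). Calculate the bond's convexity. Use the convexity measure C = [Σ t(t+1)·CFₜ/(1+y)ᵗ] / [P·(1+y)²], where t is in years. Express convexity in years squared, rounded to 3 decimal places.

With y = 0.0895:
  t   CF        PV=CF/(1+0.0895)^t    t·PV        t(t+1)·PV
  1        45.00        41.3034        41.3034          82.6067
  2        45.00        37.9104        75.8207         227.4622
  3        45.00        34.7961       104.3884         417.5534
  4        10.00         7.0973        28.3891         141.9453
  5     2,010.00     1,309.3625     6,546.8123      39,280.8737
  Σ                  1,430.4696     6,796.7138      40,150.4414
P = 1,430.4696.
Convexity = Σ t(t+1)·PV / [P·(1+y)²] = 40,150.4414 / (1,430.4696 × 1.187010) = 23.64598.

23.646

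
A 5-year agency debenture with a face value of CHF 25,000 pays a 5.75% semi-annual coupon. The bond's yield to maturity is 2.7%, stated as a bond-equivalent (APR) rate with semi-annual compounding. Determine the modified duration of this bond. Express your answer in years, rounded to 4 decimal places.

Periodic yield y = 0.0135. First find Macaulay duration:
  t   CF        PV=CF/(1+0.0135)^t    t·PV
  1       718.75       709.1761       709.1761
  2       718.75       699.7298     1,399.4595
  3       718.75       690.4092     2,071.2277
  4       718.75       681.2129     2,724.8515
  5       718.75       672.1390     3,360.6950
  6       718.75       663.1860     3,979.1159
  7       718.75       654.3522     4,580.4656
  8       718.75       645.6361     5,165.0891
  9       718.75       637.0362     5,733.3254
  10   25,718.75    22,491.1844   224,911.8442
  Σ                 28,544.0619   254,635.2501
P = 28,544.0619; Macaulay duration = 254,635.2501 / 28,544.0619 = 8.92078 half-year periods = 4.46039 years.
Modified duration = D_Mac / (1 + y) = 4.46039 / 1.0135 = 4.40098 years.

4.4010 years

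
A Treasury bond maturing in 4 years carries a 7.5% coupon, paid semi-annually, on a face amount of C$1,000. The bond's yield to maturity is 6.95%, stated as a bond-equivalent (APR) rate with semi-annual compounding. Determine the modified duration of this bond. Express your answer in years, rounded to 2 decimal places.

3.42 years

Periodic yield y = 0.03475. First find Macaulay duration:
  t   CF        PV=CF/(1+0.03475)^t    t·PV
  1        37.50        36.2406        36.2406
  2        37.50        35.0236        70.0471
  3        37.50        33.8474       101.5421
  4        37.50        32.7107       130.8427
  5        37.50        31.6122       158.0608
  6        37.50        30.5505       183.3031
  7        37.50        29.5245       206.6718
  8     1,037.50       789.4136     6,315.3091
  Σ                  1,018.9231     7,202.0174
P = 1,018.9231; Macaulay duration = 7,202.0174 / 1,018.9231 = 7.06826 half-year periods = 3.53413 years.
Modified duration = D_Mac / (1 + y) = 3.53413 / 1.03475 = 3.41545 years.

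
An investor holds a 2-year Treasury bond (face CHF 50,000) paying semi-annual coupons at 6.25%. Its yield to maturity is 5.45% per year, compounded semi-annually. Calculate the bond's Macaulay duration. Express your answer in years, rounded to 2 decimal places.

Periodic yield y = 0.02725. Discount each cash flow and weight by its period:
  t   CF        PV=CF/(1+0.02725)^t    t·PV
  1     1,562.50     1,521.0514     1,521.0514
  2     1,562.50     1,480.7022     2,961.4044
  3     1,562.50     1,441.4234     4,324.2703
  4    51,562.50    46,305.1575   185,220.6302
  Σ                 50,748.3345   194,027.3562
Price P = Σ PV = 50,748.3345.
Macaulay duration = Σ(t·PV) / P = 194,027.3562 / 50,748.3345 = 3.82332 half-year periods.
In years: 3.82332 / 2 = 1.91166 years.

1.91 years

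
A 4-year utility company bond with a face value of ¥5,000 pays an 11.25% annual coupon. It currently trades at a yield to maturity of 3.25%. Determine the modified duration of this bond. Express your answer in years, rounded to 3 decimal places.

Periodic yield y = 0.0325. First find Macaulay duration:
  t   CF        PV=CF/(1+0.0325)^t    t·PV
  1       562.50       544.7942       544.7942
  2       562.50       527.6457     1,055.2914
  3       562.50       511.0370     1,533.1110
  4     5,562.50     4,894.5163    19,578.0654
  Σ                  6,477.9932    22,711.2620
P = 6,477.9932; Macaulay duration = 22,711.2620 / 6,477.9932 = 3.50591 years.
Modified duration = D_Mac / (1 + y) = 3.50591 / 1.0325 = 3.39555 years.

3.396 years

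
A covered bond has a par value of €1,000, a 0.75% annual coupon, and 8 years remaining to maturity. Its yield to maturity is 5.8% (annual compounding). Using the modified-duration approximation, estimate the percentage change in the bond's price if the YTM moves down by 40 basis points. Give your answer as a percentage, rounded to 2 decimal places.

+2.93%

Periodic yield y = 0.058. Modified duration first:
  t   CF        PV=CF/(1+0.058)^t    t·PV
  1         7.50         7.0888         7.0888
  2         7.50         6.7002        13.4005
  3         7.50         6.3329        18.9988
  4         7.50         5.9858        23.9430
  5         7.50         5.6576        28.2880
  6         7.50         5.3475        32.0847
  7         7.50         5.0543        35.3801
  8     1,007.50       641.7409     5,133.9271
  Σ                    683.9080     5,293.1111
P = 683.9080; D_Mac = 7.73951 yrs; D_mod = 7.73951/(1+0.058) = 7.31522 yrs.
ΔP/P ≈ -D_mod · Δy = -7.31522 × (-0.004) = +0.029261 = +2.9261%.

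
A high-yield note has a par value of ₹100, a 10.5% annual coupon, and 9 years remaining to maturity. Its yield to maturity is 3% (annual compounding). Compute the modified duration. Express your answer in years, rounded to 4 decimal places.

6.6348 years

Periodic yield y = 0.03. First find Macaulay duration:
  t   CF        PV=CF/(1+0.03)^t    t·PV
  1        10.50        10.1942        10.1942
  2        10.50         9.8973        19.7945
  3        10.50         9.6090        28.8270
  4        10.50         9.3291        37.3165
  5        10.50         9.0574        45.2870
  6        10.50         8.7936        52.7615
  7        10.50         8.5375        59.7622
  8        10.50         8.2888        66.3104
  9       110.50        84.6890       762.2014
  Σ                    158.3958     1,082.4546
P = 158.3958; Macaulay duration = 1,082.4546 / 158.3958 = 6.83386 years.
Modified duration = D_Mac / (1 + y) = 6.83386 / 1.03 = 6.63481 years.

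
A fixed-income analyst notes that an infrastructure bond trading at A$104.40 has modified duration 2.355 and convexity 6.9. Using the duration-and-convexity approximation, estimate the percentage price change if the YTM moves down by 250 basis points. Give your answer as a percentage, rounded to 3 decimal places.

Duration effect: -D_mod·Δy = -2.355 × (-0.025) = +0.058875
Convexity effect: ½·C·(Δy)² = 0.5 × 6.9 × (-0.025)² = +0.00215625
ΔP/P ≈ +0.058875 + 0.00215625 = +0.06103125
= +6.103125%.

+6.103%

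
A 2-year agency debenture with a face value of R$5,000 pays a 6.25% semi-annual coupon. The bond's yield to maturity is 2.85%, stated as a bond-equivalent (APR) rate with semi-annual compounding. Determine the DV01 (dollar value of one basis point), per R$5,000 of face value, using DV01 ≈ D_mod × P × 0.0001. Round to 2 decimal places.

R$1.01

Periodic yield y = 0.01425.
  t   CF        PV=CF/(1+0.01425)^t    t·PV
  1       156.25       154.0547       154.0547
  2       156.25       151.8903       303.7806
  3       156.25       149.7563       449.2688
  4     5,156.25     4,872.5230    19,490.0921
  Σ                  5,328.2243    20,397.1962
P = 5,328.2243; D_Mac = 3.82814 half-year periods = 1.91407 yrs; D_mod = 1.88718 yrs.
DV01 ≈ 1.88718 × 5,328.2243 × 0.0001 = 1.005531.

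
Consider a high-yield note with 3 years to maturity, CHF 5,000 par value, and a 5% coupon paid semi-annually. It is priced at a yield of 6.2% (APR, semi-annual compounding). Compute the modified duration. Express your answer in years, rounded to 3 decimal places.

Periodic yield y = 0.031. First find Macaulay duration:
  t   CF        PV=CF/(1+0.031)^t    t·PV
  1       125.00       121.2415       121.2415
  2       125.00       117.5960       235.1921
  3       125.00       114.0602       342.1805
  4       125.00       110.6306       442.5225
  5       125.00       107.3042       536.5210
  6     5,125.00     4,267.1890    25,603.1340
  Σ                  4,838.0215    27,280.7915
P = 4,838.0215; Macaulay duration = 27,280.7915 / 4,838.0215 = 5.63883 half-year periods = 2.81942 years.
Modified duration = D_Mac / (1 + y) = 2.81942 / 1.031 = 2.73464 years.

2.735 years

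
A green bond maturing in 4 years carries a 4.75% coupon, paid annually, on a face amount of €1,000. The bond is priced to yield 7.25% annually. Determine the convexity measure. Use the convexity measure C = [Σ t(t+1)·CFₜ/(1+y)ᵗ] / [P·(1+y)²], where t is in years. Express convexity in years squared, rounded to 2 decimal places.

With y = 0.0725:
  t   CF        PV=CF/(1+0.0725)^t    t·PV        t(t+1)·PV
  1        47.50        44.2890        44.2890          88.5781
  2        47.50        41.2951        82.5903         247.7709
  3        47.50        38.5036       115.5109         462.0436
  4     1,047.50       791.7076     3,166.8305      15,834.1525
  Σ                    915.7954     3,409.2207      16,632.5451
P = 915.7954.
Convexity = Σ t(t+1)·PV / [P·(1+y)²] = 16,632.5451 / (915.7954 × 1.150256) = 15.78940.

15.79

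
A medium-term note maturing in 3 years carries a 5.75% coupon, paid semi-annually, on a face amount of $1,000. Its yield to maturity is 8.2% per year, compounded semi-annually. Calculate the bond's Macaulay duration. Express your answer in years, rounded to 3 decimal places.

2.790 years

Periodic yield y = 0.041. Discount each cash flow and weight by its period:
  t   CF        PV=CF/(1+0.041)^t    t·PV
  1        28.75        27.6177        27.6177
  2        28.75        26.5299        53.0599
  3        28.75        25.4851        76.4552
  4        28.75        24.4813        97.9253
  5        28.75        23.5171       117.5856
  6     1,028.75       808.3612     4,850.1673
  Σ                    935.9924     5,222.8110
Price P = Σ PV = 935.9924.
Macaulay duration = Σ(t·PV) / P = 5,222.8110 / 935.9924 = 5.57997 half-year periods.
In years: 5.57997 / 2 = 2.78999 years.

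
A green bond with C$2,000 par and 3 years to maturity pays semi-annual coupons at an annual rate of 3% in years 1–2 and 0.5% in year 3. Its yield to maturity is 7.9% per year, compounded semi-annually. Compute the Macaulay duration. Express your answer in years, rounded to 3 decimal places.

2.885 years

Periodic yield y = 0.0395. Discount each cash flow and weight by its period:
  t   CF        PV=CF/(1+0.0395)^t    t·PV
  1        30.00        28.8600        28.8600
  2        30.00        27.7634        55.5268
  3        30.00        26.7084        80.1252
  4        30.00        25.6935       102.7740
  5         5.00         4.1195        20.5976
  6     2,005.00     1,589.1592     9,534.9554
  Σ                  1,702.3041     9,822.8390
Price P = Σ PV = 1,702.3041.
Macaulay duration = Σ(t·PV) / P = 9,822.8390 / 1,702.3041 = 5.77032 half-year periods.
In years: 5.77032 / 2 = 2.88516 years.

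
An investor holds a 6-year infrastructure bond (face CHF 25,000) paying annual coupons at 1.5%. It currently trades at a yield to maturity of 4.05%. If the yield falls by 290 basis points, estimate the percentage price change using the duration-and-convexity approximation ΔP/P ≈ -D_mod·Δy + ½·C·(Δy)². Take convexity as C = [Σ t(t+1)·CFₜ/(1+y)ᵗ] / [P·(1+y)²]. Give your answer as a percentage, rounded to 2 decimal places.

+17.61%

With y = 0.0405:
  t   CF        PV=CF/(1+0.0405)^t    t·PV        t(t+1)·PV
  1       375.00       360.4037       360.4037         720.8073
  2       375.00       346.3754       692.7509       2,078.2527
  3       375.00       332.8933       998.6798       3,994.7192
  4       375.00       319.9359     1,279.7435       6,398.7173
  5       375.00       307.4828     1,537.4141       9,224.4844
  6    25,375.00    19,996.4796   119,978.8774     839,852.1417
  Σ                 21,663.5706   124,847.8693     862,269.1226
P = 21,663.5706; D_Mac = 5.76303 yrs; D_mod = 5.53871 yrs; C = 36.76450.
Duration effect: -5.53871 × (-0.029) = +0.160623
Convexity effect: 0.5 × 36.76450 × (-0.029)² = +0.0154595
ΔP/P ≈ +0.160623 + 0.0154595 = +0.176082 = +17.6082%.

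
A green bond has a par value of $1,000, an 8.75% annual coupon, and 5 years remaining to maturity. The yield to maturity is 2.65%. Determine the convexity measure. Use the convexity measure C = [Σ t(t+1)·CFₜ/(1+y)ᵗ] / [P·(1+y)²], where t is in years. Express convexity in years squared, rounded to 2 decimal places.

With y = 0.0265:
  t   CF        PV=CF/(1+0.0265)^t    t·PV        t(t+1)·PV
  1        87.50        85.2411        85.2411         170.4822
  2        87.50        83.0405       166.0811         498.2432
  3        87.50        80.8968       242.6903         970.7613
  4        87.50        78.8084       315.2334       1,576.1670
  5     1,087.50       954.1892     4,770.9460      28,625.6760
  Σ                  1,282.1760     5,580.1919      31,841.3297
P = 1,282.1760.
Convexity = Σ t(t+1)·PV / [P·(1+y)²] = 31,841.3297 / (1,282.1760 × 1.053702) = 23.56816.

23.57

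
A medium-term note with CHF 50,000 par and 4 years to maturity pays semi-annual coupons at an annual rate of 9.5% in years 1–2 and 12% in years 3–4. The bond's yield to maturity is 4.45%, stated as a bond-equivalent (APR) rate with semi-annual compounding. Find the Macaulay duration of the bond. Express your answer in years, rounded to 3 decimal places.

3.465 years

Periodic yield y = 0.02225. Discount each cash flow and weight by its period:
  t   CF        PV=CF/(1+0.02225)^t    t·PV
  1     2,375.00     2,323.3064     2,323.3064
  2     2,375.00     2,272.7380     4,545.4760
  3     2,375.00     2,223.2702     6,669.8107
  4     2,375.00     2,174.8792     8,699.5167
  5     3,000.00     2,687.4207    13,437.1035
  6     3,000.00     2,628.9271    15,773.5625
  7     3,000.00     2,571.7066    18,001.9462
  8    53,000.00    44,444.5912   355,556.7295
  Σ                 61,326.8394   425,007.4516
Price P = Σ PV = 61,326.8394.
Macaulay duration = Σ(t·PV) / P = 425,007.4516 / 61,326.8394 = 6.93020 half-year periods.
In years: 6.93020 / 2 = 3.46510 years.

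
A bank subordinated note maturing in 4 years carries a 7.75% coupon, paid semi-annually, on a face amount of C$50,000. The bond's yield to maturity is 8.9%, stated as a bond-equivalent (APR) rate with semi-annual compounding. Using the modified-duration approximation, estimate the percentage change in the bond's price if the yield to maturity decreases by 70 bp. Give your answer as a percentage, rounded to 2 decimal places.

Periodic yield y = 0.0445. Modified duration first:
  t   CF        PV=CF/(1+0.0445)^t    t·PV
  1     1,937.50     1,854.9545     1,854.9545
  2     1,937.50     1,775.9258     3,551.8516
  3     1,937.50     1,700.2641     5,100.7922
  4     1,937.50     1,627.8258     6,511.3033
  5     1,937.50     1,558.4737     7,792.3687
  6     1,937.50     1,492.0763     8,952.4581
  7     1,937.50     1,428.5078     9,999.5543
  8    51,937.50    36,661.7749   293,294.1992
  Σ                 48,099.8030   337,057.4820
P = 48,099.8030; D_Mac = 7.00746 half-year periods = 3.50373 yrs; D_mod = 3.50373/(1+0.0445) = 3.35446 yrs.
ΔP/P ≈ -D_mod · Δy = -3.35446 × (-0.007) = +0.023481 = +2.3481%.

+2.35%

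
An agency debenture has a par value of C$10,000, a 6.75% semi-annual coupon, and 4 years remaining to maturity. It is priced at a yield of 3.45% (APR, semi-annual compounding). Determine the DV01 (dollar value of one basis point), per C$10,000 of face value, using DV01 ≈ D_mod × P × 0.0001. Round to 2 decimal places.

C$3.97

Periodic yield y = 0.01725.
  t   CF        PV=CF/(1+0.01725)^t    t·PV
  1       337.50       331.7768       331.7768
  2       337.50       326.1507       652.3015
  3       337.50       320.6201       961.8602
  4       337.50       315.1831     1,260.7326
  5       337.50       309.8384     1,549.1922
  6       337.50       304.5844     1,827.5061
  7       337.50       299.4194     2,095.9356
  8    10,337.50     9,015.5855    72,124.6837
  Σ                 11,223.1584    80,803.9886
P = 11,223.1584; D_Mac = 7.19975 half-year periods = 3.59988 yrs; D_mod = 3.53883 yrs.
DV01 ≈ 3.53883 × 11,223.1584 × 0.0001 = 3.971688.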